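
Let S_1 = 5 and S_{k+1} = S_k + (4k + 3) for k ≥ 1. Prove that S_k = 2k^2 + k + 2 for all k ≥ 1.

Base case: S_1 = 5, and 2·1^2 + 1 + 2 = 5.
Assume S_r = 2r^2 + r + 2.
Then S_{r+1} = S_r + (4r + 3) = (2r^2 + r + 2) + (4r + 3) = 2r^2 + 5r + 5,
and 2·(r+1)^2 + (r+1) + 2 = 2r^2 + 5r + 5.
Hence S_k = 2k^2 + k + 2 for every k ≥ 1, by induction.

S_k = 2k^2 + k + 2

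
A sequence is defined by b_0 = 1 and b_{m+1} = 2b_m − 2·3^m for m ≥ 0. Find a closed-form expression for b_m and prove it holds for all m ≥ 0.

Claim: b_m = 3·2^m − 2·3^m.

Base case: b_0 = 1, and 3·2^0 − 2·3^0 = 3 − 2 = 1.
Assume b_j = 3·2^j − 2·3^j for some j ≥ 0.
Then b_{j+1} = 2b_j − 2·3^j = 2·(3·2^j − 2·3^j) − 2·3^j = 3·2^{j+1} − 4·3^j − 2·3^j = 3·2^{j+1} − 6·3^j = 3·2^{j+1} − 2·3^{j+1}.
By induction, b_m = 3·2^m − 2·3^m for all m ≥ 0.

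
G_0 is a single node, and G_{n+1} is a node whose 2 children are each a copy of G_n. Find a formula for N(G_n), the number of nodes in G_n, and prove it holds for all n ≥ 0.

Claim: N(G_n) = 2^{n+1} − 1.

Base case: N(G_0) = 1, and 2^{0+1} − 1 = 1.
Assume N(G_m) = 2^{m+1} − 1.
Then N(G_{m+1}) = 1 + 2N(G_m) = 1 + 2(2^{m+1} − 1) = 2^{m+2} − 2 + 1 = 2^{m+2} − 1.
This completes the inductive step, so N(G_n) = 2^{n+1} − 1 for all n ≥ 0.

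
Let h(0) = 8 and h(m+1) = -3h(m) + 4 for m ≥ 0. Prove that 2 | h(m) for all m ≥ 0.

Base case: h(0) = 8 = 2·4, so 2 | h(0).
Assume 2 | h(j), so h(j) = 2t for some integer t.
Then h(j+1) = -3h(j) + 4 = -3·(2t) + 4 = 2(-3t + 2), so 2 | h(j+1).
So the property holds for j+1, and by induction 2 | h(m) for all m ≥ 0.

2 | h(m)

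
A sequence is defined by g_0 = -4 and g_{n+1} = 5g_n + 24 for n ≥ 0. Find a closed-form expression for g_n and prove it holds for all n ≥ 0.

Claim: g_n = 2·5^n − 6.

Base case: g_0 = -4, and 2·5^0 − 6 = 2 − 6 = -4.
Assume g_m = 2·5^m − 6 for some m ≥ 0.
Then g_{m+1} = 5g_m + 24 = 5·(2·5^m − 6) + 24 = 10·5^m − 30 + 24 = 2·5^{m+1} − 6.
By induction, g_n = 2·5^n − 6 for all n ≥ 0.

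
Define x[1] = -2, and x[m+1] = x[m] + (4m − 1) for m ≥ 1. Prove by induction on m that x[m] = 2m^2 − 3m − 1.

Base case: x[1] = -2, and 2·1^2 − 3·1 − 1 = -2.
Assume x[k] = 2k^2 − 3k − 1.
Then x[k+1] = x[k] + (4k − 1) = (2k^2 − 3k − 1) + (4k − 1) = 2k^2 + k − 2,
and 2·(k+1)^2 − 3·(k+1) − 1 = 2k^2 + k − 2.
Hence x[m] = 2m^2 − 3m − 1 for every m ≥ 1, by induction.

x[m] = 2m^2 − 3m − 1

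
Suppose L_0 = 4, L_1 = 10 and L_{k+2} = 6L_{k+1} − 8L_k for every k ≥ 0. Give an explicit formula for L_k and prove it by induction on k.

Claim: L_k = 3·2^k + 4^k.

Base cases: L_0 = 4 and 3·2^0 + 4^0 = 4; L_1 = 10 and 3·2^1 + 4^1 = 10.
Assume L_j = 3·2^j + 4^j for all 0 ≤ j ≤ m, where m ≥ 1.
Then L_{m+1} = 6L_m − 8L_{m−1} = 6·(3·2^m + 4^m) − 8·(3·2^{m−1} + 4^{m−1}) = 3·(6·2 − 8)2^{m−1} + (6·4 − 8)4^{m−1} = 12·2^{m−1} + 16·4^{m−1} = 3·2^{m+1} + 4^{m+1}.
This completes the inductive step, so L_k = 3·2^k + 4^k for all k ≥ 0.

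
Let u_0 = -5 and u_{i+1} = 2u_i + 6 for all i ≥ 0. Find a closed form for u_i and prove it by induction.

Claim: u_i = 2^i − 6.

Base case: u_0 = -5, and 2^0 − 6 = 1 − 6 = -5.
Assume u_j = 2^j − 6 for some j ≥ 0.
Then u_{j+1} = 2u_j + 6 = 2·(2^j − 6) + 6 = 2^{j+1} − 12 + 6 = 2^{j+1} − 6.
Hence u_i = 2^i − 6 for every i ≥ 0, by induction.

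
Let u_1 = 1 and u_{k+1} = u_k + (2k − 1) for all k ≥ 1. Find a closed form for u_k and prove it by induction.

Claim: u_k = k^2 − 2k + 2.

Base case: u_1 = 1, and 1^2 − 2·1 + 2 = 1.
Assume u_m = m^2 − 2m + 2.
Then u_{m+1} = u_m + (2m − 1) = (m^2 − 2m + 2) + (2m − 1) = m^2 + 1,
and (m+1)^2 − 2·(m+1) + 2 = m^2 + 1.
Hence u_k = k^2 − 2k + 2 for every k ≥ 1, by induction.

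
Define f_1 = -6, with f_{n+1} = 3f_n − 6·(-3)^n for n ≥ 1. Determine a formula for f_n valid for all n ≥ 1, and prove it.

Claim: f_n = -3^n + (-3)^n.

Base case: f_1 = -6, and -3^1 + (-3)^1 = -3 − 3 = -6.
Assume f_m = -3^m + (-3)^m for some m ≥ 1.
Then f_{m+1} = 3f_m − 6·(-3)^m = 3·(-3^m + (-3)^m) − 6·(-3)^m = -3^{m+1} + 3·(-3)^m − 6·(-3)^m = -3^{m+1} − 3·(-3)^m = -3^{m+1} + (-3)^{m+1}.
This completes the inductive step, so f_n = -3^n + (-3)^n for all n ≥ 1.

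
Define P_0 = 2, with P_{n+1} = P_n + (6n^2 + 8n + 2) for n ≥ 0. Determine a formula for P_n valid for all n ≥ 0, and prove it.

Claim: P_n = 2n^3 + n^2 − n + 2.

Base case: P_0 = 2, and 2·0^3 + 0^2 − 0 + 2 = 2.
Assume P_j = 2j^3 + j^2 − j + 2.
Then P_{j+1} = P_j + (6j^2 + 8j + 2) = (2j^3 + j^2 − j + 2) + (6j^2 + 8j + 2) = 2j^3 + 7j^2 + 7j + 4,
and 2·(j+1)^3 + (j+1)^2 − (j+1) + 2 = 2j^3 + 7j^2 + 7j + 4.
This completes the inductive step, so P_n = 2n^3 + n^2 − n + 2 for all n ≥ 0.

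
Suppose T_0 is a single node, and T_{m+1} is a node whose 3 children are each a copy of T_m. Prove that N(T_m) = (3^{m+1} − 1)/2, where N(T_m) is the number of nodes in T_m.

Base case: N(T_0) = 1, and (3^{0+1} − 1)/2 = 1.
Assume N(T_k) = (3^{k+1} − 1)/2.
Then N(T_{k+1}) = 1 + 3N(T_k) = 1 + 3·(3^{k+1} − 1)/2 = 1 + (3^{k+2} − 3)/2 = (2 + 3^{k+2} − 3)/2 = (3^{k+2} − 1)/2.
So the formula holds for k+1, and by induction N(T_m) = (3^{m+1} − 1)/2 for all m ≥ 0.

N(T_m) = (3^{m+1} − 1)/2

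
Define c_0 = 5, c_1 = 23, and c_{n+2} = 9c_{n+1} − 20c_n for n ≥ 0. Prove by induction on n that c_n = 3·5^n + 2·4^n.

Base cases: c_0 = 5 and 3·5^0 + 2·4^0 = 5; c_1 = 23 and 3·5^1 + 2·4^1 = 23.
Assume c_j = 3·5^j + 2·4^j for all 0 ≤ j ≤ k, where k ≥ 1.
Then c_{k+1} = 9c_k − 20c_{k−1} = 9·(3·5^k + 2·4^k) − 20·(3·5^{k−1} + 2·4^{k−1}) = 3·(9·5 − 20)5^{k−1} + 2·(9·4 − 20)4^{k−1} = 75·5^{k−1} + 32·4^{k−1} = 3·5^{k+1} + 2·4^{k+1}.
Hence c_n = 3·5^n + 2·4^n for every n ≥ 0, by strong induction.

c_n = 3·5^n + 2·4^n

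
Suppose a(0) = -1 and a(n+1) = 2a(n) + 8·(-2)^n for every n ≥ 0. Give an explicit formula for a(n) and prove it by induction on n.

Claim: a(n) = 2^n − 2·(-2)^n.

Base case: a(0) = -1, and 2^0 − 2·(-2)^0 = 1 − 2 = -1.
Assume a(m) = 2^m − 2·(-2)^m for some m ≥ 0.
Then a(m+1) = 2a(m) + 8·(-2)^m = 2·(2^m − 2·(-2)^m) + 8·(-2)^m = 2^{m+1} − 4·(-2)^m + 8·(-2)^m = 2^{m+1} + 4·(-2)^m = 2^{m+1} − 2·(-2)^{m+1}.
This completes the inductive step, so a(n) = 2^n − 2·(-2)^n for all n ≥ 0.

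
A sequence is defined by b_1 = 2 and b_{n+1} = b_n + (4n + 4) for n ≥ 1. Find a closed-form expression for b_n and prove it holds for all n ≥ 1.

Claim: b_n = 2n^2 + 2n − 2.

Base case: b_1 = 2, and 2·1^2 + 2·1 − 2 = 2.
Assume b_r = 2r^2 + 2r − 2.
Then b_{r+1} = b_r + (4r + 4) = (2r^2 + 2r − 2) + (4r + 4) = 2r^2 + 6r + 2,
and 2·(r+1)^2 + 2·(r+1) − 2 = 2r^2 + 6r + 2.
This completes the inductive step, so b_n = 2n^2 + 2n − 2 for all n ≥ 1.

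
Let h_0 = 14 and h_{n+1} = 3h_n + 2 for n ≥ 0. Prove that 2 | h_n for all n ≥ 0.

Base case: h_0 = 14 = 2·7, so 2 | h_0.
Assume 2 | h_m, so h_m = 2t for some integer t.
Then h_{m+1} = 3h_m + 2 = 3·(2t) + 2 = 2(3t + 1), so 2 | h_{m+1}.
Hence 2 | h_n for every n ≥ 0, by induction.

2 | h_n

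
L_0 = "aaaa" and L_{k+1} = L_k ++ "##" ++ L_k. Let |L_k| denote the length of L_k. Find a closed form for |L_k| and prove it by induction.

Claim: |L_k| = 6·2^k − 2.

Base case: |L_0| = 4, and 6·2^0 − 2 = 4.
Assume |L_j| = 6·2^j − 2.
Then |L_{j+1}| = |L_j| + 2 + |L_j| = 2|L_j| + 2 = 2(6·2^j − 2) + 2 = 6·2^{j+1} − 4 + 2 = 6·2^{j+1} − 2.
By induction, |L_k| = 6·2^k − 2 for all k ≥ 0.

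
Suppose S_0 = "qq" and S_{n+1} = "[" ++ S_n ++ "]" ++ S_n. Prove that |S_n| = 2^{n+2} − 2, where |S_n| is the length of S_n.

Base case: |S_0| = 2, and 2^{0+2} − 2 = 2.
Assume |S_j| = 2^{j+2} − 2.
Then |S_{j+1}| = 1 + |S_j| + 1 + |S_j| = 2|S_j| + 2 = 2(2^{j+2} − 2) + 2 = 2^{j+3} − 4 + 2 = 2^{j+3} − 2.
This completes the inductive step, so |S_n| = 2^{n+2} − 2 for all n ≥ 0.

|S_n| = 2^{n+2} − 2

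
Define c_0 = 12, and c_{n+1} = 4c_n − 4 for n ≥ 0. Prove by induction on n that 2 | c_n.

Base case: c_0 = 12 = 2·6, so 2 | c_0.
Assume 2 | c_m, so c_m = 2t for some integer t.
Then c_{m+1} = 4c_m − 4 = 4·(2t) − 4 = 2(4t − 2), so 2 | c_{m+1}.
So the property holds for m+1, and by induction 2 | c_n for all n ≥ 0.

2 | c_n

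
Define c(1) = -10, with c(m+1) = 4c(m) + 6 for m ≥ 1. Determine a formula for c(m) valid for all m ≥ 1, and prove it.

Claim: c(m) = -2·4^m − 2.

Base case: c(1) = -10, and -2·4^1 − 2 = -8 − 2 = -10.
Assume c(k) = -2·4^k − 2 for some k ≥ 1.
Then c(k+1) = 4c(k) + 6 = 4·(-2·4^k − 2) + 6 = -8·4^k − 8 + 6 = -2·4^{k+1} − 2.
Hence c(m) = -2·4^m − 2 for every m ≥ 1, by induction.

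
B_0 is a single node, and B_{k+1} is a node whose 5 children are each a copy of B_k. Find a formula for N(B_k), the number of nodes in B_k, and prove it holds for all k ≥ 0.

Claim: N(B_k) = (5^{k+1} − 1)/4.

Base case: N(B_0) = 1, and (5^{0+1} − 1)/4 = 1.
Assume N(B_j) = (5^{j+1} − 1)/4.
Then N(B_{j+1}) = 1 + 5N(B_j) = 1 + 5·(5^{j+1} − 1)/4 = 1 + (5^{j+2} − 5)/4 = (4 + 5^{j+2} − 5)/4 = (5^{j+2} − 1)/4.
So the formula holds for j+1, and by induction N(B_k) = (5^{k+1} − 1)/4 for all k ≥ 0.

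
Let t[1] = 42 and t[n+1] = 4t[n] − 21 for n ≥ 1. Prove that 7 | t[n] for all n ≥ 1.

Base case: t[1] = 42 = 7·6, so 7 | t[1].
Assume 7 | t[m], so t[m] = 7s for some integer s.
Then t[m+1] = 4t[m] − 21 = 4·(7s) − 21 = 7(4s − 3), so 7 | t[m+1].
Hence 7 | t[n] for every n ≥ 1, by induction.

7 | t[n]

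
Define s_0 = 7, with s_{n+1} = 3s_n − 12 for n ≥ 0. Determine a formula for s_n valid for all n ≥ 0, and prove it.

Claim: s_n = 3^n + 6.

Base case: s_0 = 7, and 3^0 + 6 = 1 + 6 = 7.
Assume s_r = 3^r + 6 for some r ≥ 0.
Then s_{r+1} = 3s_r − 12 = 3·(3^r + 6) − 12 = 3^{r+1} + 18 − 12 = 3^{r+1} + 6.
Hence s_n = 3^n + 6 for every n ≥ 0, by induction.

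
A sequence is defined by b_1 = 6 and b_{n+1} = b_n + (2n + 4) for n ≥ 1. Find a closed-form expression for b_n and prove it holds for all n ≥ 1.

Claim: b_n = n^2 + 3n + 2.

Base case: b_1 = 6, and 1^2 + 3·1 + 2 = 6.
Assume b_k = k^2 + 3k + 2.
Then b_{k+1} = b_k + (2k + 4) = (k^2 + 3k + 2) + (2k + 4) = k^2 + 5k + 6,
and (k+1)^2 + 3·(k+1) + 2 = k^2 + 5k + 6.
Hence b_n = n^2 + 3n + 2 for every n ≥ 1, by induction.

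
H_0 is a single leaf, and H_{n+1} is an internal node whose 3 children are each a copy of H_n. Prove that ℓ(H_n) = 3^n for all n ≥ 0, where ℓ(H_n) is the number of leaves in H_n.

Base case: ℓ(H_0) = 1, and 3^0 = 1.
Assume ℓ(H_j) = 3^j.
Then ℓ(H_{j+1}) = 3·ℓ(H_j) = 3·3^j = 3^{j+1}.
By induction, ℓ(H_n) = 3^n for all n ≥ 0.

ℓ(H_n) = 3^n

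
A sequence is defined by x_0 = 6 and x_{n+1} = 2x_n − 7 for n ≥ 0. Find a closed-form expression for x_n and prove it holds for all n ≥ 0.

Claim: x_n = -2^n + 7.

Base case: x_0 = 6, and -2^0 + 7 = -1 + 7 = 6.
Assume x_r = -2^r + 7 for some r ≥ 0.
Then x_{r+1} = 2x_r − 7 = 2·(-2^r + 7) − 7 = -2^{r+1} + 14 − 7 = -2^{r+1} + 7.
By induction, x_n = -2^n + 7 for all n ≥ 0.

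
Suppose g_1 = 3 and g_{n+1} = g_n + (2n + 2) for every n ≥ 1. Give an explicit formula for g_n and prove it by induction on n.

Claim: g_n = n^2 + n + 1.

Base case: g_1 = 3, and 1^2 + 1 + 1 = 3.
Assume g_j = j^2 + j + 1.
Then g_{j+1} = g_j + (2j + 2) = (j^2 + j + 1) + (2j + 2) = j^2 + 3j + 3,
and (j+1)^2 + (j+1) + 1 = j^2 + 3j + 3.
This completes the inductive step, so g_n = n^2 + n + 1 for all n ≥ 1.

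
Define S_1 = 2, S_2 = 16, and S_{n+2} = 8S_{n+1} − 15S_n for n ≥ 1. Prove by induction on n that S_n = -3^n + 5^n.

Base cases: S_1 = 2 and -3^1 + 5^1 = 2; S_2 = 16 and -3^2 + 5^2 = 16.
Assume S_j = -3^j + 5^j for all 1 ≤ j ≤ m, where m ≥ 2.
Then S_{m+1} = 8S_m − 15S_{m−1} = 8·(-3^m + 5^m) − 15·(-3^{m−1} + 5^{m−1}) = -(8·3 − 15)3^{m−1} + (8·5 − 15)5^{m−1} = -9·3^{m−1} + 25·5^{m−1} = -3^{m+1} + 5^{m+1}.
This completes the inductive step, so S_n = -3^n + 5^n for all n ≥ 1.

S_n = -3^n + 5^n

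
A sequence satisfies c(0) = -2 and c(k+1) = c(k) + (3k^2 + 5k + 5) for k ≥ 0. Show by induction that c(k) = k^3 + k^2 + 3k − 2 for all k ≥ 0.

Base case: c(0) = -2, and 0^3 + 0^2 + 3·0 − 2 = -2.
Assume c(r) = r^3 + r^2 + 3r − 2.
Then c(r+1) = c(r) + (3r^2 + 5r + 5) = (r^3 + r^2 + 3r − 2) + (3r^2 + 5r + 5) = r^3 + 4r^2 + 8r + 3,
and (r+1)^3 + (r+1)^2 + 3·(r+1) − 2 = r^3 + 4r^2 + 8r + 3.
By induction, c(k) = k^3 + k^2 + 3k − 2 for all k ≥ 0.

c(k) = k^3 + k^2 + 3k − 2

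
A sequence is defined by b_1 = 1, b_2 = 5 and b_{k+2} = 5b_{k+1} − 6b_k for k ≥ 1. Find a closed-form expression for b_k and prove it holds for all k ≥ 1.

Claim: b_k = -2^k + 3^k.

Base cases: b_1 = 1 and -2^1 + 3^1 = 1; b_2 = 5 and -2^2 + 3^2 = 5.
Assume b_j = -2^j + 3^j for all 1 ≤ j ≤ r, where r ≥ 2.
Then b_{r+1} = 5b_r − 6b_{r−1} = 5·(-2^r + 3^r) − 6·(-2^{r−1} + 3^{r−1}) = -(5·2 − 6)2^{r−1} + (5·3 − 6)3^{r−1} = -4·2^{r−1} + 9·3^{r−1} = -2^{r+1} + 3^{r+1}.
This completes the inductive step, so b_k = -2^k + 3^k for all k ≥ 1.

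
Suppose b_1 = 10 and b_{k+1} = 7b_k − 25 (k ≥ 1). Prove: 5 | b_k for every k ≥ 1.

Base case: b_1 = 10 = 5·2, so 5 | b_1.
Assume 5 | b_j, so b_j = 5t for some integer t.
Then b_{j+1} = 7b_j − 25 = 7·(5t) − 25 = 5(7t − 5), so 5 | b_{j+1}.
So the property holds for j+1, and by induction 5 | b_k for all k ≥ 1.

5 | b_k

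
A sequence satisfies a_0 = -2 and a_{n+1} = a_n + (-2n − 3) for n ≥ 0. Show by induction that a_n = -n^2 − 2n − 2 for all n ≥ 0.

Base case: a_0 = -2, and -0^2 − 2·0 − 2 = -2.
Assume a_r = -r^2 − 2r − 2.
Then a_{r+1} = a_r + (-2r − 3) = (-r^2 − 2r − 2) + (-2r − 3) = -r^2 − 4r − 5,
and -(r+1)^2 − 2·(r+1) − 2 = -r^2 − 4r − 5.
Hence a_n = -n^2 − 2n − 2 for every n ≥ 0, by induction.

a_n = -n^2 − 2n − 2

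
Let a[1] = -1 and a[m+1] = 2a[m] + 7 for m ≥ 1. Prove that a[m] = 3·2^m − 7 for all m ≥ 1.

Base case: a[1] = -1, and 3·2^1 − 7 = 6 − 7 = -1.
Assume a[j] = 3·2^j − 7 for some j ≥ 1.
Then a[j+1] = 2a[j] + 7 = 2·(3·2^j − 7) + 7 = 6·2^j − 14 + 7 = 3·2^{j+1} − 7.
So the formula holds for j+1, and by induction a[m] = 3·2^m − 7 for all m ≥ 1.

a[m] = 3·2^m − 7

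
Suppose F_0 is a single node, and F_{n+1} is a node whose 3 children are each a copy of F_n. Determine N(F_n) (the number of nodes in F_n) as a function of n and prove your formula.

Claim: N(F_n) = (3^{n+1} − 1)/2.

Base case: N(F_0) = 1, and (3^{0+1} − 1)/2 = 1.
Assume N(F_r) = (3^{r+1} − 1)/2.
Then N(F_{r+1}) = 1 + 3N(F_r) = 1 + 3·(3^{r+1} − 1)/2 = 1 + (3^{r+2} − 3)/2 = (2 + 3^{r+2} − 3)/2 = (3^{r+2} − 1)/2.
By induction, N(F_n) = (3^{n+1} − 1)/2 for all n ≥ 0.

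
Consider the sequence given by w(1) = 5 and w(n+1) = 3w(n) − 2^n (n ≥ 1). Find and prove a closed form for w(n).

Claim: w(n) = 3^n + 2^n.

Base case: w(1) = 5, and 3^1 + 2^1 = 3 + 2 = 5.
Assume w(k) = 3^k + 2^k for some k ≥ 1.
Then w(k+1) = 3w(k) − 2^k = 3·(3^k + 2^k) − 2^k = 3^{k+1} + 3·2^k − 2^k = 3^{k+1} + 2·2^k = 3^{k+1} + 2^{k+1}.
Hence w(n) = 3^n + 2^n for every n ≥ 1, by induction.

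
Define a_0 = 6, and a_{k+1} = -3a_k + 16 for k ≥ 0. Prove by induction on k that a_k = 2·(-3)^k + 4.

Base case: a_0 = 6, and 2·(-3)^0 + 4 = 2 + 4 = 6.
Assume a_j = 2·(-3)^j + 4 for some j ≥ 0.
Then a_{j+1} = -3a_j + 16 = -3·(2·(-3)^j + 4) + 16 = -6·(-3)^j − 12 + 16 = 2·(-3)^{j+1} + 4.
So the formula holds for j+1, and by induction a_k = 2·(-3)^k + 4 for all k ≥ 0.

a_k = 2·(-3)^k + 4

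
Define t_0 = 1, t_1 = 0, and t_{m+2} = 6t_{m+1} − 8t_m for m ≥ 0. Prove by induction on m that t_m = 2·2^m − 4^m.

Base cases: t_0 = 1 and 2·2^0 − 4^0 = 1; t_1 = 0 and 2·2^1 − 4^1 = 0.
Assume t_i = 2·2^i − 4^i for all 0 ≤ i ≤ j, where j ≥ 1.
Then t_{j+1} = 6t_j − 8t_{j−1} = 6·(2·2^j − 4^j) − 8·(2·2^{j−1} − 4^{j−1}) = 2·(6·2 − 8)2^{j−1} − (6·4 − 8)4^{j−1} = 8·2^{j−1} − 16·4^{j−1} = 2·2^{j+1} − 4^{j+1}.
By strong induction, t_m = 2·2^m − 4^m for all m ≥ 0.

t_m = 2·2^m − 4^m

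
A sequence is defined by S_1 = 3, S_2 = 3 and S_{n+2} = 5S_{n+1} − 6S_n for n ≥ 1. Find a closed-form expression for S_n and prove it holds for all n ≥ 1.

Claim: S_n = 3·2^n − 3^n.

Base cases: S_1 = 3 and 3·2^1 − 3^1 = 3; S_2 = 3 and 3·2^2 − 3^2 = 3.
Assume S_j = 3·2^j − 3^j for all 1 ≤ j ≤ k, where k ≥ 2.
Then S_{k+1} = 5S_k − 6S_{k−1} = 5·(3·2^k − 3^k) − 6·(3·2^{k−1} − 3^{k−1}) = 3·(5·2 − 6)2^{k−1} − (5·3 − 6)3^{k−1} = 12·2^{k−1} − 9·3^{k−1} = 3·2^{k+1} − 3^{k+1}.
Hence S_n = 3·2^n − 3^n for every n ≥ 1, by strong induction.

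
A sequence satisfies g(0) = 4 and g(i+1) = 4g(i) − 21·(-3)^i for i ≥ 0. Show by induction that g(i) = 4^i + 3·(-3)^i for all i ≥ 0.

Base case: g(0) = 4, and 4^0 + 3·(-3)^0 = 1 + 3 = 4.
Assume g(m) = 4^m + 3·(-3)^m for some m ≥ 0.
Then g(m+1) = 4g(m) − 21·(-3)^m = 4·(4^m + 3·(-3)^m) − 21·(-3)^m = 4^{m+1} + 12·(-3)^m − 21·(-3)^m = 4^{m+1} − 9·(-3)^m = 4^{m+1} + 3·(-3)^{m+1}.
Hence g(i) = 4^i + 3·(-3)^i for every i ≥ 0, by induction.

g(i) = 4^i + 3·(-3)^i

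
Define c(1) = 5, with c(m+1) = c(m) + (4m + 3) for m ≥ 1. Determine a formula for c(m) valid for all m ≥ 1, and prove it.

Claim: c(m) = 2m^2 + m + 2.

Base case: c(1) = 5, and 2·1^2 + 1 + 2 = 5.
Assume c(j) = 2j^2 + j + 2.
Then c(j+1) = c(j) + (4j + 3) = (2j^2 + j + 2) + (4j + 3) = 2j^2 + 5j + 5,
and 2·(j+1)^2 + (j+1) + 2 = 2j^2 + 5j + 5.
Hence c(m) = 2m^2 + m + 2 for every m ≥ 1, by induction.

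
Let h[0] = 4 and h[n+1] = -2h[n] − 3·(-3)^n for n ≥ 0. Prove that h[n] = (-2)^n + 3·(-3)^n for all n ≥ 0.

Base case: h[0] = 4, and (-2)^0 + 3·(-3)^0 = 1 + 3 = 4.
Assume h[m] = (-2)^m + 3·(-3)^m for some m ≥ 0.
Then h[m+1] = -2h[m] − 3·(-3)^m = -2·((-2)^m + 3·(-3)^m) − 3·(-3)^m = (-2)^{m+1} − 6·(-3)^m − 3·(-3)^m = (-2)^{m+1} − 9·(-3)^m = (-2)^{m+1} + 3·(-3)^{m+1}.
Hence h[n] = (-2)^n + 3·(-3)^n for every n ≥ 0, by induction.

h[n] = (-2)^n + 3·(-3)^n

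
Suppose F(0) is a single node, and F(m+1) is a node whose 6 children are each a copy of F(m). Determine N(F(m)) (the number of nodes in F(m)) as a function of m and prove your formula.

Claim: N(F(m)) = (6^{m+1} − 1)/5.

Base case: N(F(0)) = 1, and (6^{0+1} − 1)/5 = 1.
Assume N(F(j)) = (6^{j+1} − 1)/5.
Then N(F(j+1)) = 1 + 6N(F(j)) = 1 + 6·(6^{j+1} − 1)/5 = 1 + (6^{j+2} − 6)/5 = (5 + 6^{j+2} − 6)/5 = (6^{j+2} − 1)/5.
So the formula holds for j+1, and by induction N(F(m)) = (6^{m+1} − 1)/5 for all m ≥ 0.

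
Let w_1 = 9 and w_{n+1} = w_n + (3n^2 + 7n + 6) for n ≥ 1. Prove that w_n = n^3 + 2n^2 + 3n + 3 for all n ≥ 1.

Base case: w_1 = 9, and 1^3 + 2·1^2 + 3·1 + 3 = 9.
Assume w_j = j^3 + 2j^2 + 3j + 3.
Then w_{j+1} = w_j + (3j^2 + 7j + 6) = (j^3 + 2j^2 + 3j + 3) + (3j^2 + 7j + 6) = j^3 + 5j^2 + 10j + 9,
and (j+1)^3 + 2·(j+1)^2 + 3·(j+1) + 3 = j^3 + 5j^2 + 10j + 9.
By induction, w_n = n^3 + 2n^2 + 3n + 3 for all n ≥ 1.

w_n = n^3 + 2n^2 + 3n + 3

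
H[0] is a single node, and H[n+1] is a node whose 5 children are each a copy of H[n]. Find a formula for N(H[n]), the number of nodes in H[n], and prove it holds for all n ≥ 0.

Claim: N(H[n]) = (5^{n+1} − 1)/4.

Base case: N(H[0]) = 1, and (5^{0+1} − 1)/4 = 1.
Assume N(H[r]) = (5^{r+1} − 1)/4.
Then N(H[r+1]) = 1 + 5N(H[r]) = 1 + 5·(5^{r+1} − 1)/4 = 1 + (5^{r+2} − 5)/4 = (4 + 5^{r+2} − 5)/4 = (5^{r+2} − 1)/4.
By induction, N(H[n]) = (5^{n+1} − 1)/4 for all n ≥ 0.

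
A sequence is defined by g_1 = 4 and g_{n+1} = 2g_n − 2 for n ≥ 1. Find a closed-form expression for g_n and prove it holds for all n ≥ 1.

Claim: g_n = 2^n + 2.

Base case: g_1 = 4, and 2^1 + 2 = 2 + 2 = 4.
Assume g_k = 2^k + 2 for some k ≥ 1.
Then g_{k+1} = 2g_k − 2 = 2·(2^k + 2) − 2 = 2^{k+1} + 4 − 2 = 2^{k+1} + 2.
So the formula holds for k+1, and by induction g_n = 2^n + 2 for all n ≥ 1.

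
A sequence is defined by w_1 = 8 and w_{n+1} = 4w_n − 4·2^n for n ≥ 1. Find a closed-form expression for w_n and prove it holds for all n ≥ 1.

Claim: w_n = 4^n + 2·2^n.

Base case: w_1 = 8, and 4^1 + 2·2^1 = 4 + 4 = 8.
Assume w_m = 4^m + 2·2^m for some m ≥ 1.
Then w_{m+1} = 4w_m − 4·2^m = 4·(4^m + 2·2^m) − 4·2^m = 4^{m+1} + 8·2^m − 4·2^m = 4^{m+1} + 4·2^m = 4^{m+1} + 2·2^{m+1}.
So the formula holds for m+1, and by induction w_n = 4^n + 2·2^n for all n ≥ 1.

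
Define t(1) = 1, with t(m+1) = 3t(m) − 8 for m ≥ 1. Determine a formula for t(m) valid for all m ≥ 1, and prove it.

Claim: t(m) = -3^m + 4.

Base case: t(1) = 1, and -3^1 + 4 = -3 + 4 = 1.
Assume t(r) = -3^r + 4 for some r ≥ 1.
Then t(r+1) = 3t(r) − 8 = 3·(-3^r + 4) − 8 = -3^{r+1} + 12 − 8 = -3^{r+1} + 4.
Hence t(m) = -3^m + 4 for every m ≥ 1, by induction.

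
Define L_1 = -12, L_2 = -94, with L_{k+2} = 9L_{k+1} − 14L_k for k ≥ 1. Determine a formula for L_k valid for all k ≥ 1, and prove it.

Claim: L_k = 2^k − 2·7^k.

Base cases: L_1 = -12 and 2^1 − 2·7^1 = -12; L_2 = -94 and 2^2 − 2·7^2 = -94.
Assume L_j = 2^j − 2·7^j for all 1 ≤ j ≤ r, where r ≥ 2.
Then L_{r+1} = 9L_r − 14L_{r−1} = 9·(2^r − 2·7^r) − 14·(2^{r−1} − 2·7^{r−1}) = (9·2 − 14)2^{r−1} − 2·(9·7 − 14)7^{r−1} = 4·2^{r−1} − 98·7^{r−1} = 2^{r+1} − 2·7^{r+1}.
This completes the inductive step, so L_k = 2^k − 2·7^k for all k ≥ 1.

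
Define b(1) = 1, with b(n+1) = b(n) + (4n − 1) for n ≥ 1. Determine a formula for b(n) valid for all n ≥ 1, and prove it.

Claim: b(n) = 2n^2 − 3n + 2.

Base case: b(1) = 1, and 2·1^2 − 3·1 + 2 = 1.
Assume b(k) = 2k^2 − 3k + 2.
Then b(k+1) = b(k) + (4k − 1) = (2k^2 − 3k + 2) + (4k − 1) = 2k^2 + k + 1,
and 2·(k+1)^2 − 3·(k+1) + 2 = 2k^2 + k + 1.
This completes the inductive step, so b(n) = 2n^2 − 3n + 2 for all n ≥ 1.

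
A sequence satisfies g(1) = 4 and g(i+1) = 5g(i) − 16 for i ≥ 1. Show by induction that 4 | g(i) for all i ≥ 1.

Base case: g(1) = 4 = 4·1, so 4 | g(1).
Assume 4 | g(m), so g(m) = 4t for some integer t.
Then g(m+1) = 5g(m) − 16 = 5·(4t) − 16 = 4(5t − 4), so 4 | g(m+1).
So the property holds for m+1, and by induction 4 | g(i) for all i ≥ 1.

4 | g(i)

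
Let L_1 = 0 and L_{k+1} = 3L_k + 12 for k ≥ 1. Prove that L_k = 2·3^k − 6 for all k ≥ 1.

Base case: L_1 = 0, and 2·3^1 − 6 = 6 − 6 = 0.
Assume L_r = 2·3^r − 6 for some r ≥ 1.
Then L_{r+1} = 3L_r + 12 = 3·(2·3^r − 6) + 12 = 6·3^r − 18 + 12 = 2·3^{r+1} − 6.
This completes the inductive step, so L_k = 2·3^k − 6 for all k ≥ 1.

L_k = 2·3^k − 6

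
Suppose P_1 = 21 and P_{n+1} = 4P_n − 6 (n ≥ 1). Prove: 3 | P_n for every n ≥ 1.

Base case: P_1 = 21 = 3·7, so 3 | P_1.
Assume 3 | P_j, so P_j = 3t for some integer t.
Then P_{j+1} = 4P_j − 6 = 4·(3t) − 6 = 3(4t − 2), so 3 | P_{j+1}.
By induction, 3 | P_n for all n ≥ 1.

3 | P_n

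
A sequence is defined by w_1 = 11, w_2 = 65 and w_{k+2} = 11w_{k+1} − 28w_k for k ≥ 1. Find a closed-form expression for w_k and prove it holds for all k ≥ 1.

Claim: w_k = 7^k + 4^k.

Base cases: w_1 = 11 and 7^1 + 4^1 = 11; w_2 = 65 and 7^2 + 4^2 = 65.
Assume w_i = 7^i + 4^i for all 1 ≤ i ≤ j, where j ≥ 2.
Then w_{j+1} = 11w_j − 28w_{j−1} = 11·(7^j + 4^j) − 28·(7^{j−1} + 4^{j−1}) = (11·7 − 28)7^{j−1} + (11·4 − 28)4^{j−1} = 49·7^{j−1} + 16·4^{j−1} = 7^{j+1} + 4^{j+1}.
This completes the inductive step, so w_k = 7^k + 4^k for all k ≥ 1.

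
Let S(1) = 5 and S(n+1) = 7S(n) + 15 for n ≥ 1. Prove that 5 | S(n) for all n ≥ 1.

Base case: S(1) = 5 = 5·1, so 5 | S(1).
Assume 5 | S(r), so S(r) = 5t for some integer t.
Then S(r+1) = 7S(r) + 15 = 7·(5t) + 15 = 5(7t + 3), so 5 | S(r+1).
So the property holds for r+1, and by induction 5 | S(n) for all n ≥ 1.

5 | S(n)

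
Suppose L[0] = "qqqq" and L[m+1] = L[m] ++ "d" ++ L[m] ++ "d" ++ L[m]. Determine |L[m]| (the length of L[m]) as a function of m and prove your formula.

Claim: |L[m]| = 5·3^m − 1.

Base case: |L[0]| = 4, and 5·3^0 − 1 = 4.
Assume |L[r]| = 5·3^r − 1.
Then |L[r+1]| = 3|L[r]| + 2 = 3(5·3^r − 1) + 2 = 5·3^{r+1} − 3 + 2 = 5·3^{r+1} − 1.
This completes the inductive step, so |L[m]| = 5·3^m − 1 for all m ≥ 0.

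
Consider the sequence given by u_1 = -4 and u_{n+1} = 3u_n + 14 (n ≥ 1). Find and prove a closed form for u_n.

Claim: u_n = 3^n − 7.

Base case: u_1 = -4, and 3^1 − 7 = 3 − 7 = -4.
Assume u_r = 3^r − 7 for some r ≥ 1.
Then u_{r+1} = 3u_r + 14 = 3·(3^r − 7) + 14 = 3^{r+1} − 21 + 14 = 3^{r+1} − 7.
By induction, u_n = 3^n − 7 for all n ≥ 1.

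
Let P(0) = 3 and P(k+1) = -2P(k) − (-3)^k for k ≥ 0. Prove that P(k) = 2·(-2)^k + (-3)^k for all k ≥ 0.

Base case: P(0) = 3, and 2·(-2)^0 + (-3)^0 = 2 + 1 = 3.
Assume P(r) = 2·(-2)^r + (-3)^r for some r ≥ 0.
Then P(r+1) = -2P(r) − (-3)^r = -2·(2·(-2)^r + (-3)^r) − (-3)^r = 2·(-2)^{r+1} − 2·(-3)^r − (-3)^r = 2·(-2)^{r+1} − 3·(-3)^r = 2·(-2)^{r+1} + (-3)^{r+1}.
Hence P(k) = 2·(-2)^k + (-3)^k for every k ≥ 0, by induction.

P(k) = 2·(-2)^k + (-3)^k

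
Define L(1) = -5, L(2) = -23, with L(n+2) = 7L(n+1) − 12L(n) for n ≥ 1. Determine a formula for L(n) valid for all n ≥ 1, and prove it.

Claim: L(n) = 3^n − 2·4^n.

Base cases: L(1) = -5 and 3^1 − 2·4^1 = -5; L(2) = -23 and 3^2 − 2·4^2 = -23.
Assume L(i) = 3^i − 2·4^i for all 1 ≤ i ≤ j, where j ≥ 2.
Then L(j+1) = 7L(j) − 12L(j−1) = 7·(3^j − 2·4^j) − 12·(3^{j−1} − 2·4^{j−1}) = (7·3 − 12)3^{j−1} − 2·(7·4 − 12)4^{j−1} = 9·3^{j−1} − 32·4^{j−1} = 3^{j+1} − 2·4^{j+1}.
This completes the inductive step, so L(n) = 3^n − 2·4^n for all n ≥ 1.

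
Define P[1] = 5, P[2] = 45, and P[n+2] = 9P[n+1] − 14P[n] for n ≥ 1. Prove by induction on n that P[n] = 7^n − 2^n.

Base cases: P[1] = 5 and 7^1 − 2^1 = 5; P[2] = 45 and 7^2 − 2^2 = 45.
Assume P[j] = 7^j − 2^j for all 1 ≤ j ≤ m, where m ≥ 2.
Then P[m+1] = 9P[m] − 14P[m−1] = 9·(7^m − 2^m) − 14·(7^{m−1} − 2^{m−1}) = (9·7 − 14)7^{m−1} − (9·2 − 14)2^{m−1} = 49·7^{m−1} − 4·2^{m−1} = 7^{m+1} − 2^{m+1}.
Hence P[n] = 7^n − 2^n for every n ≥ 1, by strong induction.

P[n] = 7^n − 2^n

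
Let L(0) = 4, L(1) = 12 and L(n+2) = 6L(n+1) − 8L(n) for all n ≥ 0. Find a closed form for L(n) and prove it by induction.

Claim: L(n) = 2·2^n + 2·4^n.

Base cases: L(0) = 4 and 2·2^0 + 2·4^0 = 4; L(1) = 12 and 2·2^1 + 2·4^1 = 12.
Assume L(j) = 2·2^j + 2·4^j for all 0 ≤ j ≤ k, where k ≥ 1.
Then L(k+1) = 6L(k) − 8L(k−1) = 6·(2·2^k + 2·4^k) − 8·(2·2^{k−1} + 2·4^{k−1}) = 2·(6·2 − 8)2^{k−1} + 2·(6·4 − 8)4^{k−1} = 8·2^{k−1} + 32·4^{k−1} = 2·2^{k+1} + 2·4^{k+1}.
This completes the inductive step, so L(n) = 2·2^n + 2·4^n for all n ≥ 0.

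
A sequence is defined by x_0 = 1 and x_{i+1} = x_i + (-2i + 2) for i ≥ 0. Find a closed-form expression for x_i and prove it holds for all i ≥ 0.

Claim: x_i = -i^2 + 3i + 1.

Base case: x_0 = 1, and -0^2 + 3·0 + 1 = 1.
Assume x_m = -m^2 + 3m + 1.
Then x_{m+1} = x_m + (-2m + 2) = (-m^2 + 3m + 1) + (-2m + 2) = -m^2 + m + 3,
and -(m+1)^2 + 3·(m+1) + 1 = -m^2 + m + 3.
By induction, x_i = -i^2 + 3i + 1 for all i ≥ 0.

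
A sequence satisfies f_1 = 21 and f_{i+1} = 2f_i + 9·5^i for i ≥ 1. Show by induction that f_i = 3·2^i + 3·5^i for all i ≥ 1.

Base case: f_1 = 21, and 3·2^1 + 3·5^1 = 6 + 15 = 21.
Assume f_k = 3·2^k + 3·5^k for some k ≥ 1.
Then f_{k+1} = 2f_k + 9·5^k = 2·(3·2^k + 3·5^k) + 9·5^k = 3·2^{k+1} + 6·5^k + 9·5^k = 3·2^{k+1} + 15·5^k = 3·2^{k+1} + 3·5^{k+1}.
This completes the inductive step, so f_i = 3·2^i + 3·5^i for all i ≥ 1.

f_i = 3·2^i + 3·5^i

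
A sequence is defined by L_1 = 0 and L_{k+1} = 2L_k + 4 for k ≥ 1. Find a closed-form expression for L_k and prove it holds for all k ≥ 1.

Claim: L_k = 2^{k+1} − 4.

Base case: L_1 = 0, and 2^{1+1} − 4 = 4 − 4 = 0.
Assume L_r = 2^{r+1} − 4 for some r ≥ 1.
Then L_{r+1} = 2L_r + 4 = 2·(2^{r+1} − 4) + 4 = 2^{r+2} − 8 + 4 = 2^{r+2} − 4.
Hence L_k = 2^{k+1} − 4 for every k ≥ 1, by induction.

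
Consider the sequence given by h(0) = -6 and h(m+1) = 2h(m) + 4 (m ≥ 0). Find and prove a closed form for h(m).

Claim: h(m) = -2^{m+1} − 4.

Base case: h(0) = -6, and -2^{0+1} − 4 = -2 − 4 = -6.
Assume h(j) = -2^{j+1} − 4 for some j ≥ 0.
Then h(j+1) = 2h(j) + 4 = 2·(-2^{j+1} − 4) + 4 = -2^{j+2} − 8 + 4 = -2^{j+2} − 4.
So the formula holds for j+1, and by induction h(m) = -2^{m+1} − 4 for all m ≥ 0.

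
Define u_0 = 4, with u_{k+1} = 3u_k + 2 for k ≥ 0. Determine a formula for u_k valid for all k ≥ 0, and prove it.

Claim: u_k = 5·3^k − 1.

Base case: u_0 = 4, and 5·3^0 − 1 = 5 − 1 = 4.
Assume u_j = 5·3^j − 1 for some j ≥ 0.
Then u_{j+1} = 3u_j + 2 = 3·(5·3^j − 1) + 2 = 15·3^j − 3 + 2 = 5·3^{j+1} − 1.
So the formula holds for j+1, and by induction u_k = 5·3^k − 1 for all k ≥ 0.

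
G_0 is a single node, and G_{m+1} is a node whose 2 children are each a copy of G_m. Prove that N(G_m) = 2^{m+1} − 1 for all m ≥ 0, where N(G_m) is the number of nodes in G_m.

Base case: N(G_0) = 1, and 2^{0+1} − 1 = 1.
Assume N(G_r) = 2^{r+1} − 1.
Then N(G_{r+1}) = 1 + 2N(G_r) = 1 + 2(2^{r+1} − 1) = 2^{r+2} − 2 + 1 = 2^{r+2} − 1.
By induction, N(G_m) = 2^{m+1} − 1 for all m ≥ 0.

N(G_m) = 2^{m+1} − 1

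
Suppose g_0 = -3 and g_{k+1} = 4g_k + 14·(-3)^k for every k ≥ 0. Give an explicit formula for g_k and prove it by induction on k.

Claim: g_k = -4^k − 2·(-3)^k.

Base case: g_0 = -3, and -4^0 − 2·(-3)^0 = -1 − 2 = -3.
Assume g_m = -4^m − 2·(-3)^m for some m ≥ 0.
Then g_{m+1} = 4g_m + 14·(-3)^m = 4·(-4^m − 2·(-3)^m) + 14·(-3)^m = -4^{m+1} − 8·(-3)^m + 14·(-3)^m = -4^{m+1} + 6·(-3)^m = -4^{m+1} − 2·(-3)^{m+1}.
Hence g_k = -4^k − 2·(-3)^k for every k ≥ 0, by induction.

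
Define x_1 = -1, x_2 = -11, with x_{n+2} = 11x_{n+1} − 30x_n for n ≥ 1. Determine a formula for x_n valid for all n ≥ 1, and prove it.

Claim: x_n = 5^n − 6^n.

Base cases: x_1 = -1 and 5^1 − 6^1 = -1; x_2 = -11 and 5^2 − 6^2 = -11.
Assume x_j = 5^j − 6^j for all 1 ≤ j ≤ k, where k ≥ 2.
Then x_{k+1} = 11x_k − 30x_{k−1} = 11·(5^k − 6^k) − 30·(5^{k−1} − 6^{k−1}) = (11·5 − 30)5^{k−1} − (11·6 − 30)6^{k−1} = 25·5^{k−1} − 36·6^{k−1} = 5^{k+1} − 6^{k+1}.
So the formula holds for k+1, and by strong induction x_n = 5^n − 6^n for all n ≥ 1.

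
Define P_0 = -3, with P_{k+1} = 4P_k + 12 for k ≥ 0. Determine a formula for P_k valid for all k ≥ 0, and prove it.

Claim: P_k = 4^k − 4.

Base case: P_0 = -3, and 4^0 − 4 = 1 − 4 = -3.
Assume P_m = 4^m − 4 for some m ≥ 0.
Then P_{m+1} = 4P_m + 12 = 4·(4^m − 4) + 12 = 4^{m+1} − 16 + 12 = 4^{m+1} − 4.
This completes the inductive step, so P_k = 4^k − 4 for all k ≥ 0.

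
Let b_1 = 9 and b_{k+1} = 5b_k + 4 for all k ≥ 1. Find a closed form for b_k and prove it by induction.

Claim: b_k = 2·5^k − 1.

Base case: b_1 = 9, and 2·5^1 − 1 = 10 − 1 = 9.
Assume b_r = 2·5^r − 1 for some r ≥ 1.
Then b_{r+1} = 5b_r + 4 = 5·(2·5^r − 1) + 4 = 10·5^r − 5 + 4 = 2·5^{r+1} − 1.
So the formula holds for r+1, and by induction b_k = 2·5^k − 1 for all k ≥ 1.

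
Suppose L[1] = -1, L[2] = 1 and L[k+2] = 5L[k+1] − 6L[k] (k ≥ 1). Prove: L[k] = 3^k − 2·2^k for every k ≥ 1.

Base cases: L[1] = -1 and 3^1 − 2·2^1 = -1; L[2] = 1 and 3^2 − 2·2^2 = 1.
Assume L[i] = 3^i − 2·2^i for all 1 ≤ i ≤ j, where j ≥ 2.
Then L[j+1] = 5L[j] − 6L[j−1] = 5·(3^j − 2·2^j) − 6·(3^{j−1} − 2·2^{j−1}) = (5·3 − 6)3^{j−1} − 2·(5·2 − 6)2^{j−1} = 9·3^{j−1} − 8·2^{j−1} = 3^{j+1} − 2·2^{j+1}.
This completes the inductive step, so L[k] = 3^k − 2·2^k for all k ≥ 1.

L[k] = 3^k − 2·2^k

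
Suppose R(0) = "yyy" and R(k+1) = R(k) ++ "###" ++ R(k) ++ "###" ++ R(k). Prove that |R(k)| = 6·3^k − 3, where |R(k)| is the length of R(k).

Base case: |R(0)| = 3, and 6·3^0 − 3 = 3.
Assume |R(r)| = 6·3^r − 3.
Then |R(r+1)| = 3|R(r)| + 6 = 3(6·3^r − 3) + 6 = 6·3^{r+1} − 9 + 6 = 6·3^{r+1} − 3.
By induction, |R(k)| = 6·3^k − 3 for all k ≥ 0.

|R(k)| = 6·3^k − 3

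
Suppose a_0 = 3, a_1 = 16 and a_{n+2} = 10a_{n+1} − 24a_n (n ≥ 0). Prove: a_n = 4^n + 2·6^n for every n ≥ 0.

Base cases: a_0 = 3 and 4^0 + 2·6^0 = 3; a_1 = 16 and 4^1 + 2·6^1 = 16.
Assume a_i = 4^i + 2·6^i for all 0 ≤ i ≤ j, where j ≥ 1.
Then a_{j+1} = 10a_j − 24a_{j−1} = 10·(4^j + 2·6^j) − 24·(4^{j−1} + 2·6^{j−1}) = (10·4 − 24)4^{j−1} + 2·(10·6 − 24)6^{j−1} = 16·4^{j−1} + 72·6^{j−1} = 4^{j+1} + 2·6^{j+1}.
So the formula holds for j+1, and by strong induction a_n = 4^n + 2·6^n for all n ≥ 0.

a_n = 4^n + 2·6^n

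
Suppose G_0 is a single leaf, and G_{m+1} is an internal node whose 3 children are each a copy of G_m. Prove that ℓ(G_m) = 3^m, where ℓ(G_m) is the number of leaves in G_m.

Base case: ℓ(G_0) = 1, and 3^0 = 1.
Assume ℓ(G_j) = 3^j.
Then ℓ(G_{j+1}) = 3·ℓ(G_j) = 3·3^j = 3^{j+1}.
Hence ℓ(G_m) = 3^m for every m ≥ 0, by induction.

ℓ(G_m) = 3^m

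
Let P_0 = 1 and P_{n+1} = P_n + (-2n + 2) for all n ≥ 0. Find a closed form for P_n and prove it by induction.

Claim: P_n = -n^2 + 3n + 1.

Base case: P_0 = 1, and -0^2 + 3·0 + 1 = 1.
Assume P_m = -m^2 + 3m + 1.
Then P_{m+1} = P_m + (-2m + 2) = (-m^2 + 3m + 1) + (-2m + 2) = -m^2 + m + 3,
and -(m+1)^2 + 3·(m+1) + 1 = -m^2 + m + 3.
Hence P_n = -n^2 + 3n + 1 for every n ≥ 0, by induction.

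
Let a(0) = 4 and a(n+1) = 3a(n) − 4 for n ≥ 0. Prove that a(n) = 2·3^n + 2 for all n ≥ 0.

Base case: a(0) = 4, and 2·3^0 + 2 = 2 + 2 = 4.
Assume a(j) = 2·3^j + 2 for some j ≥ 0.
Then a(j+1) = 3a(j) − 4 = 3·(2·3^j + 2) − 4 = 6·3^j + 6 − 4 = 2·3^{j+1} + 2.
This completes the inductive step, so a(n) = 2·3^n + 2 for all n ≥ 0.

a(n) = 2·3^n + 2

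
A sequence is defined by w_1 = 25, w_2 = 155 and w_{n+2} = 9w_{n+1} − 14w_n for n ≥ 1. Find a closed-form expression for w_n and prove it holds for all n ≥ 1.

Claim: w_n = 3·7^n + 2·2^n.

Base cases: w_1 = 25 and 3·7^1 + 2·2^1 = 25; w_2 = 155 and 3·7^2 + 2·2^2 = 155.
Assume w_j = 3·7^j + 2·2^j for all 1 ≤ j ≤ m, where m ≥ 2.
Then w_{m+1} = 9w_m − 14w_{m−1} = 9·(3·7^m + 2·2^m) − 14·(3·7^{m−1} + 2·2^{m−1}) = 3·(9·7 − 14)7^{m−1} + 2·(9·2 − 14)2^{m−1} = 147·7^{m−1} + 8·2^{m−1} = 3·7^{m+1} + 2·2^{m+1}.
By strong induction, w_n = 3·7^n + 2·2^n for all n ≥ 1.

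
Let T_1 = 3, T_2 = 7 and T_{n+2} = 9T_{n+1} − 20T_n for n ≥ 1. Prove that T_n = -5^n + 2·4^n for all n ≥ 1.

Base cases: T_1 = 3 and -5^1 + 2·4^1 = 3; T_2 = 7 and -5^2 + 2·4^2 = 7.
Assume T_j = -5^j + 2·4^j for all 1 ≤ j ≤ m, where m ≥ 2.
Then T_{m+1} = 9T_m − 20T_{m−1} = 9·(-5^m + 2·4^m) − 20·(-5^{m−1} + 2·4^{m−1}) = -(9·5 − 20)5^{m−1} + 2·(9·4 − 20)4^{m−1} = -25·5^{m−1} + 32·4^{m−1} = -5^{m+1} + 2·4^{m+1}.
This completes the inductive step, so T_n = -5^n + 2·4^n for all n ≥ 1.

T_n = -5^n + 2·4^n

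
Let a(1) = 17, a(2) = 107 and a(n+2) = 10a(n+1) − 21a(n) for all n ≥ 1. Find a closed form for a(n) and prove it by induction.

Claim: a(n) = 3^n + 2·7^n.

Base cases: a(1) = 17 and 3^1 + 2·7^1 = 17; a(2) = 107 and 3^2 + 2·7^2 = 107.
Assume a(i) = 3^i + 2·7^i for all 1 ≤ i ≤ j, where j ≥ 2.
Then a(j+1) = 10a(j) − 21a(j−1) = 10·(3^j + 2·7^j) − 21·(3^{j−1} + 2·7^{j−1}) = (10·3 − 21)3^{j−1} + 2·(10·7 − 21)7^{j−1} = 9·3^{j−1} + 98·7^{j−1} = 3^{j+1} + 2·7^{j+1}.
This completes the inductive step, so a(n) = 3^n + 2·7^n for all n ≥ 1.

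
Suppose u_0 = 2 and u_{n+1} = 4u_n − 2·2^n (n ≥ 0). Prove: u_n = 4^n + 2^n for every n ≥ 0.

Base case: u_0 = 2, and 4^0 + 2^0 = 1 + 1 = 2.
Assume u_j = 4^j + 2^j for some j ≥ 0.
Then u_{j+1} = 4u_j − 2·2^j = 4·(4^j + 2^j) − 2·2^j = 4^{j+1} + 4·2^j − 2·2^j = 4^{j+1} + 2·2^j = 4^{j+1} + 2^{j+1}.
Hence u_n = 4^n + 2^n for every n ≥ 0, by induction.

u_n = 4^n + 2^n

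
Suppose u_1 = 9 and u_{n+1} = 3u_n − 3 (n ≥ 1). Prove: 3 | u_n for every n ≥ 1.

Base case: u_1 = 9 = 3·3, so 3 | u_1.
Assume 3 | u_r, so u_r = 3t for some integer t.
Then u_{r+1} = 3u_r − 3 = 3·(3t) − 3 = 3(3t − 1), so 3 | u_{r+1}.
This completes the inductive step, so 3 | u_n for all n ≥ 1.

3 | u_n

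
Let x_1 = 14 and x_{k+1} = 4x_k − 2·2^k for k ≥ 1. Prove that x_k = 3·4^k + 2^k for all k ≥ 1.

Base case: x_1 = 14, and 3·4^1 + 2^1 = 12 + 2 = 14.
Assume x_r = 3·4^r + 2^r for some r ≥ 1.
Then x_{r+1} = 4x_r − 2·2^r = 4·(3·4^r + 2^r) − 2·2^r = 3·4^{r+1} + 4·2^r − 2·2^r = 3·4^{r+1} + 2·2^r = 3·4^{r+1} + 2^{r+1}.
Hence x_k = 3·4^k + 2^k for every k ≥ 1, by induction.

x_k = 3·4^k + 2^k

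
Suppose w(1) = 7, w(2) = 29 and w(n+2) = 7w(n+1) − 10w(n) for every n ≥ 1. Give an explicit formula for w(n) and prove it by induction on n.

Claim: w(n) = 5^n + 2^n.

Base cases: w(1) = 7 and 5^1 + 2^1 = 7; w(2) = 29 and 5^2 + 2^2 = 29.
Assume w(j) = 5^j + 2^j for all 1 ≤ j ≤ m, where m ≥ 2.
Then w(m+1) = 7w(m) − 10w(m−1) = 7·(5^m + 2^m) − 10·(5^{m−1} + 2^{m−1}) = (7·5 − 10)5^{m−1} + (7·2 − 10)2^{m−1} = 25·5^{m−1} + 4·2^{m−1} = 5^{m+1} + 2^{m+1}.
So the formula holds for m+1, and by strong induction w(n) = 5^n + 2^n for all n ≥ 1.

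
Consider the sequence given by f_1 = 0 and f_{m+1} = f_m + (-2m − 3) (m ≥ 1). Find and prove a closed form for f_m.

Claim: f_m = -m^2 − 2m + 3.

Base case: f_1 = 0, and -1^2 − 2·1 + 3 = 0.
Assume f_r = -r^2 − 2r + 3.
Then f_{r+1} = f_r + (-2r − 3) = (-r^2 − 2r + 3) + (-2r − 3) = -r^2 − 4r,
and -(r+1)^2 − 2·(r+1) + 3 = -r^2 − 4r.
This completes the inductive step, so f_m = -m^2 − 2m + 3 for all m ≥ 1.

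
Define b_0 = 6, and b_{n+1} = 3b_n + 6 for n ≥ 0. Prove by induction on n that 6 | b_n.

Base case: b_0 = 6 = 6·1, so 6 | b_0.
Assume 6 | b_r, so b_r = 6t for some integer t.
Then b_{r+1} = 3b_r + 6 = 3·(6t) + 6 = 6(3t + 1), so 6 | b_{r+1}.
By induction, 6 | b_n for all n ≥ 0.

6 | b_n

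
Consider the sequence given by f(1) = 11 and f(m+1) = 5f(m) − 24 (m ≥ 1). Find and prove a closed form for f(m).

Claim: f(m) = 5^m + 6.

Base case: f(1) = 11, and 5^1 + 6 = 5 + 6 = 11.
Assume f(j) = 5^j + 6 for some j ≥ 1.
Then f(j+1) = 5f(j) − 24 = 5·(5^j + 6) − 24 = 5^{j+1} + 30 − 24 = 5^{j+1} + 6.
So the formula holds for j+1, and by induction f(m) = 5^m + 6 for all m ≥ 1.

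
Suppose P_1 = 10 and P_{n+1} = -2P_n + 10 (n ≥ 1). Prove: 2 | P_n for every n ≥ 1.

Base case: P_1 = 10 = 2·5, so 2 | P_1.
Assume 2 | P_m, so P_m = 2t for some integer t.
Then P_{m+1} = -2P_m + 10 = -2·(2t) + 10 = 2(-2t + 5), so 2 | P_{m+1}.
This completes the inductive step, so 2 | P_n for all n ≥ 1.

2 | P_n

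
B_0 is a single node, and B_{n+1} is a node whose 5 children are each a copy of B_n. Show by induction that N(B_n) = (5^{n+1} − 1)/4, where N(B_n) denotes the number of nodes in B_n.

Base case: N(B_0) = 1, and (5^{0+1} − 1)/4 = 1.
Assume N(B_r) = (5^{r+1} − 1)/4.
Then N(B_{r+1}) = 1 + 5N(B_r) = 1 + 5·(5^{r+1} − 1)/4 = 1 + (5^{r+2} − 5)/4 = (4 + 5^{r+2} − 5)/4 = (5^{r+2} − 1)/4.
So the formula holds for r+1, and by induction N(B_n) = (5^{n+1} − 1)/4 for all n ≥ 0.

N(B_n) = (5^{n+1} − 1)/4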